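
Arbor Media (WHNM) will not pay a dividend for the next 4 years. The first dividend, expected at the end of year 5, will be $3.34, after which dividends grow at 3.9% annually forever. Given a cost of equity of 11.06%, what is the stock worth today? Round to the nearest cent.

Deferred-dividend DDM. At t=4 the remaining stream is a growing perpetuity with first payment D_5 = 3.34.
V_4 = D_5/(r−g) = 3.34/(0.1106−0.039) = 46.6480
P₀ = V_4/(1+r)^4 = 46.6480/(1+0.1106)^4 = 30.6622

$30.66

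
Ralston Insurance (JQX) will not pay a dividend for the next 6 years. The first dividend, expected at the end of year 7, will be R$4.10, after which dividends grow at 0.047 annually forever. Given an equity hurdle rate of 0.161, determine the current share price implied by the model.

Deferred-dividend DDM. At t=6 the remaining stream is a growing perpetuity with first payment D_7 = 4.10.
V_6 = D_7/(r−g) = 4.10/(0.161−0.047) = 35.9649
P₀ = V_6/(1+r)^6 = 35.9649/(1+0.161)^6 = 14.6854

R$14.69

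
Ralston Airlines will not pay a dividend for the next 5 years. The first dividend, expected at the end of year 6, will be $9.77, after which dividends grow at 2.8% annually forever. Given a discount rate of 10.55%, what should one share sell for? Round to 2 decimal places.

Deferred-dividend DDM. At t=5 the remaining stream is a growing perpetuity with first payment D_6 = 9.77.
V_5 = D_6/(r−g) = 9.77/(0.1055−0.028) = 126.0645
P₀ = V_5/(1+r)^5 = 126.0645/(1+0.1055)^5 = 76.3483

$76.35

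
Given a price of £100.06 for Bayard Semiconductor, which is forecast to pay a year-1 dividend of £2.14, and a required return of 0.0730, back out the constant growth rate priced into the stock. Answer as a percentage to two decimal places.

5.16%

From P₀ = D₁/(r − g), the implied growth is g = r − D₁/P₀.
g = 0.073 − 2.14/100.06 = 0.073 − 0.02139 = 0.05161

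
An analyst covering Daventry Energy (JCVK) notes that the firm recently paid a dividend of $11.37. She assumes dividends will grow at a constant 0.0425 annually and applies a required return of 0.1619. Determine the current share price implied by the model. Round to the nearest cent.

Gordon growth model: P₀ = D₁/(r − g). D₁ = 11.37 × (1 + 0.0425) = 11.8532.
P₀ = 11.8532 / (0.1619 − 0.0425) = 11.8532 / 0.1194 = 99.2732

$99.27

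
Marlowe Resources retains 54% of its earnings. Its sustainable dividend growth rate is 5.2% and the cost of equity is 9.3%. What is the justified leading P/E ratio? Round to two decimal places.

Payout ratio b = 1 − 0.54 = 0.46.
Justified leading P/E = b/(r−g) = 0.46/(0.093−0.052) = 11.2195

11.22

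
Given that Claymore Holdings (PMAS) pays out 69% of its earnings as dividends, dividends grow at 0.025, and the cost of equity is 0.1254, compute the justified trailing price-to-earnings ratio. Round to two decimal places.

Justified trailing P/E = b(1+g)/(r−g) = 0.69×(1+0.025)/(0.1254−0.025) = 7.0443

7.04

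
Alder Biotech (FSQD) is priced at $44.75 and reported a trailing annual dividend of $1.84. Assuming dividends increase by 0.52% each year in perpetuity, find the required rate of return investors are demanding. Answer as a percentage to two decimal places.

Rearranging the constant-growth DDM: r = D₁/P₀ + g.
D₁ = 1.84 × (1 + 0.0052) = 1.8496.
r = 1.8496 / 44.75 + 0.0052 = 0.04133 + 0.0052 = 0.04653

4.65%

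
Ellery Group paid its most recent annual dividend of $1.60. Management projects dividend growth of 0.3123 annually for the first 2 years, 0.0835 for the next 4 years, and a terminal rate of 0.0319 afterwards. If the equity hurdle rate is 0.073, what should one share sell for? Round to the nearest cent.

$76.63

Three-stage DDM. Project D₁…D_6; terminal Gordon value at t=6 with g = 0.0319; discount at r = 0.073.
D_1 = 2.0997
D_2 = 2.7554
D_3 = 2.9855
D_4 = 3.2348
D_5 = 3.5049
D_6 = 3.7975
TV_6 = 3.9187/(0.073−0.0319) = 95.3449
P₀ = Σ Dₜ/(1+r)ᵗ + TV_6/(1+r)^6 = 76.6336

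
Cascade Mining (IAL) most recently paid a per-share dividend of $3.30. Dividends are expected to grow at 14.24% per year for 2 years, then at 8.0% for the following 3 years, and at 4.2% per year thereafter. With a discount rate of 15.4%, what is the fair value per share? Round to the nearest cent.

Three-stage DDM. Project D₁…D_5; terminal Gordon value at t=5 with g = 0.042; discount at r = 0.154.
D_1 = 3.7699
D_2 = 4.3068
D_3 = 4.6513
D_4 = 5.0234
D_5 = 5.4253
TV_5 = 5.6531/(0.154−0.042) = 50.4744
P₀ = Σ Dₜ/(1+r)ᵗ + TV_5/(1+r)^5 = 39.6736

$39.67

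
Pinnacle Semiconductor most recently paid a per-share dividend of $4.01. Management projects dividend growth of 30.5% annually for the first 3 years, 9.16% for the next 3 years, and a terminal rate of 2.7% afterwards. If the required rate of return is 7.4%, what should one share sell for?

Three-stage DDM. Project D₁…D_6; terminal Gordon value at t=6 with g = 0.027; discount at r = 0.074.
D_1 = 5.2330
D_2 = 6.8291
D_3 = 8.9120
D_4 = 9.7284
D_5 = 10.6195
D_6 = 11.5922
TV_6 = 11.9052/(0.074−0.027) = 253.3023
P₀ = Σ Dₜ/(1+r)ᵗ + TV_6/(1+r)^6 = 205.3328

$205.33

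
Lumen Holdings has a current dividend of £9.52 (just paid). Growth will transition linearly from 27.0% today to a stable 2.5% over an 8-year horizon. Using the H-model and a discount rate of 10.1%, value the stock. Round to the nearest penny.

H-model: P₀ = D₀[(1+g_L) + H(g_S−g_L)]/(r−g_L), with H = 8/2 = 4.
P₀ = 9.52 × [(1+0.025) + 4×(0.27−0.025)] / (0.101−0.025)
   = 9.52 × 2.0050 / 0.076 = 251.1526

£251.15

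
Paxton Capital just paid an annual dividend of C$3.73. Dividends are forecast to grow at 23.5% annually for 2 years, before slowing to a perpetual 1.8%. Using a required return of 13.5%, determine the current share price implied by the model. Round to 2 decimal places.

Two-stage DDM. Project D₁…D_2 at 0.235, terminal growth 0.018, discount at r = 0.135.
D_1 = 4.6065
D_2 = 5.6891
Terminal value at t=2: TV = D_3/(r−g) = 5.7915/(0.135−0.018) = 49.4999
P₀ = 4.6065/(1+0.135)^1 + 5.6891/(1+0.135)^2 + 49.4999/(1+0.135)^2 = 46.8998

C$46.90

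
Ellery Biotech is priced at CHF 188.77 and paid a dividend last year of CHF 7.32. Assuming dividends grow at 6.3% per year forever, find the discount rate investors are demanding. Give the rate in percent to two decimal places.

10.42%

Rearranging the constant-growth DDM: r = D₁/P₀ + g.
D₁ = 7.32 × (1 + 0.063) = 7.7812.
r = 7.7812 / 188.77 + 0.063 = 0.04122 + 0.063 = 0.10422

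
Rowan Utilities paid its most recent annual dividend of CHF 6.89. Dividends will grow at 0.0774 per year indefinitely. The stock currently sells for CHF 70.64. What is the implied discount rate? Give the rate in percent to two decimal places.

Rearranging the constant-growth DDM: r = D₁/P₀ + g.
D₁ = 6.89 × (1 + 0.0774) = 7.4233.
r = 7.4233 / 70.64 + 0.0774 = 0.10509 + 0.0774 = 0.18249

18.25%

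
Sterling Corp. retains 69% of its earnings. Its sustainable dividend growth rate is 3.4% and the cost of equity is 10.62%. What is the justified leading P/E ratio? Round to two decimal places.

Payout ratio b = 1 − 0.69 = 0.31.
Justified leading P/E = b/(r−g) = 0.31/(0.1062−0.034) = 4.2936

4.29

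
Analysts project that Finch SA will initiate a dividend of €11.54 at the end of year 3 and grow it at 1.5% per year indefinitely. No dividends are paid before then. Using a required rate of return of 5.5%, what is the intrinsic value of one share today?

€259.20

Deferred-dividend DDM. At t=2 the remaining stream is a growing perpetuity with first payment D_3 = 11.54.
V_2 = D_3/(r−g) = 11.54/(0.055−0.015) = 288.5000
P₀ = V_2/(1+r)^2 = 288.5000/(1+0.055)^2 = 259.2035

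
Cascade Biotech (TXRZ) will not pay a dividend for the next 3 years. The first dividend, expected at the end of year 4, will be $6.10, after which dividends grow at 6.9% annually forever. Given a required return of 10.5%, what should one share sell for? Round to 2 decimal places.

Deferred-dividend DDM. At t=3 the remaining stream is a growing perpetuity with first payment D_4 = 6.10.
V_3 = D_4/(r−g) = 6.10/(0.105−0.069) = 169.4444
P₀ = V_3/(1+r)^3 = 169.4444/(1+0.105)^3 = 125.5858

$125.59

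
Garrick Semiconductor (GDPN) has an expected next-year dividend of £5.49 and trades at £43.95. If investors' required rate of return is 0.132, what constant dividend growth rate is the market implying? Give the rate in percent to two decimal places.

0.71%

From P₀ = D₁/(r − g), the implied growth is g = r − D₁/P₀.
g = 0.132 − 5.49/43.95 = 0.132 − 0.12491 = 0.00709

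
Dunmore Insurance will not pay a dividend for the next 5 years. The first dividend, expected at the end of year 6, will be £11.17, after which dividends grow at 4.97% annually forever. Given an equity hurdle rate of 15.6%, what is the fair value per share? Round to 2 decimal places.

£50.90

Deferred-dividend DDM. At t=5 the remaining stream is a growing perpetuity with first payment D_6 = 11.17.
V_5 = D_6/(r−g) = 11.17/(0.156−0.0497) = 105.0800
P₀ = V_5/(1+r)^5 = 105.0800/(1+0.156)^5 = 50.9015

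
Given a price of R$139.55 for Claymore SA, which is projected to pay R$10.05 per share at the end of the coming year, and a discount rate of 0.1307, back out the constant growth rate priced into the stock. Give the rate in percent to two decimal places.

From P₀ = D₁/(r − g), the implied growth is g = r − D₁/P₀.
g = 0.1307 − 10.05/139.55 = 0.1307 − 0.07202 = 0.05868

5.87%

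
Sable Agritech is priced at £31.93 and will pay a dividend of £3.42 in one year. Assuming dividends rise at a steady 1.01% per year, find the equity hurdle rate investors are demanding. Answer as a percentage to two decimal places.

Rearranging the constant-growth DDM: r = D₁/P₀ + g.
r = 3.4200 / 31.93 + 0.0101 = 0.10711 + 0.0101 = 0.11721

11.72%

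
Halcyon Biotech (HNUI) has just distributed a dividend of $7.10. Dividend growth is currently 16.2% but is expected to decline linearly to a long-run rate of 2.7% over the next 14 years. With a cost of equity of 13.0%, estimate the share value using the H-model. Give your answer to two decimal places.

H-model: P₀ = D₀[(1+g_L) + H(g_S−g_L)]/(r−g_L), with H = 14/2 = 7.
P₀ = 7.10 × [(1+0.027) + 7×(0.162−0.027)] / (0.13−0.027)
   = 7.10 × 1.9720 / 0.103 = 135.9340

$135.93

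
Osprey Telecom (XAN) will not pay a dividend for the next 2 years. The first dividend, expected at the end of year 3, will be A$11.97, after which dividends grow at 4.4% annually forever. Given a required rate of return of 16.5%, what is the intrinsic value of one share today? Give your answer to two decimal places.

Deferred-dividend DDM. At t=2 the remaining stream is a growing perpetuity with first payment D_3 = 11.97.
V_2 = D_3/(r−g) = 11.97/(0.165−0.044) = 98.9256
P₀ = V_2/(1+r)^2 = 98.9256/(1+0.165)^2 = 72.8882

A$72.89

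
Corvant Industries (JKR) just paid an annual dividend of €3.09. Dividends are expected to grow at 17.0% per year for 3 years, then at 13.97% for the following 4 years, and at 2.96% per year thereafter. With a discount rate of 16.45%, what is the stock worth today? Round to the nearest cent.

€43.19

Three-stage DDM. Project D₁…D_7; terminal Gordon value at t=7 with g = 0.0296; discount at r = 0.1645.
D_1 = 3.6153
D_2 = 4.2299
D_3 = 4.9490
D_4 = 5.6404
D_5 = 6.4283
D_6 = 7.3264
D_7 = 8.3498
TV_7 = 8.5970/(0.1645−0.0296) = 63.7287
P₀ = Σ Dₜ/(1+r)ᵗ + TV_7/(1+r)^7 = 43.1866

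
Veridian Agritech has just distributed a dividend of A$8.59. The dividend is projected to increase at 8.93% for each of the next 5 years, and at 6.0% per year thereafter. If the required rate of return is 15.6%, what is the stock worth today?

Two-stage DDM. Project D₁…D_5 at 0.0893, terminal growth 0.06, discount at r = 0.156.
D_1 = 9.3571
D_2 = 10.1927
D_3 = 11.1029
D_4 = 12.0944
D_5 = 13.1744
Terminal value at t=5: TV = D_6/(r−g) = 13.9649/(0.156−0.06) = 145.4673
P₀ = 9.3571/(1+0.156)^1 + 10.1927/(1+0.156)^2 + 11.1029/(1+0.156)^3 + 12.0944/(1+0.156)^4 + 13.1744/(1+0.156)^5 + 145.4673/(1+0.156)^5 = 106.5287

A$106.53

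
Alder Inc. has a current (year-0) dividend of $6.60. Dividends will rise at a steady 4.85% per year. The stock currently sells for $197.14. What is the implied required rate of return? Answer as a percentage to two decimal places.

8.36%

Rearranging the constant-growth DDM: r = D₁/P₀ + g.
D₁ = 6.60 × (1 + 0.0485) = 6.9201.
r = 6.9201 / 197.14 + 0.0485 = 0.03510 + 0.0485 = 0.08360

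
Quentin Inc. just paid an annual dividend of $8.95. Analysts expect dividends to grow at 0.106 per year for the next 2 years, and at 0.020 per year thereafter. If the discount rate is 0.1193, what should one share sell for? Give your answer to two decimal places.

$107.34

Two-stage DDM. Project D₁…D_2 at 0.106, terminal growth 0.02, discount at r = 0.1193.
D_1 = 9.8987
D_2 = 10.9480
Terminal value at t=2: TV = D_3/(r−g) = 11.1669/(0.1193−0.02) = 112.4564
P₀ = 9.8987/(1+0.1193)^1 + 10.9480/(1+0.1193)^2 + 112.4564/(1+0.1193)^2 = 107.3439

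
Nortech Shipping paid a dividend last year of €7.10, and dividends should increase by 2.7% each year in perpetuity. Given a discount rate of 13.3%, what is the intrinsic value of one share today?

€68.79

Gordon growth model: P₀ = D₁/(r − g). D₁ = 7.10 × (1 + 0.027) = 7.2917.
P₀ = 7.2917 / (0.133 − 0.027) = 7.2917 / 0.106 = 68.7896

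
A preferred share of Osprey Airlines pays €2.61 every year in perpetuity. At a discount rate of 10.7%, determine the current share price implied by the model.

Zero-growth DDM (perpetuity): P₀ = D/r = 2.61 / 0.107 = 24.3925

€24.39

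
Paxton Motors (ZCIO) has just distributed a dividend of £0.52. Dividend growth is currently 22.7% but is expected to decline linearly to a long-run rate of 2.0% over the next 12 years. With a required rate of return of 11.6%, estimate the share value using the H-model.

£12.25

H-model: P₀ = D₀[(1+g_L) + H(g_S−g_L)]/(r−g_L), with H = 12/2 = 6.
P₀ = 0.52 × [(1+0.02) + 6×(0.227−0.02)] / (0.116−0.02)
   = 0.52 × 2.2620 / 0.096 = 12.2525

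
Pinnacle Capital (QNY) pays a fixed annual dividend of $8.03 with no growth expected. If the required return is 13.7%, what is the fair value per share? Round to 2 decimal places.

Zero-growth DDM (perpetuity): P₀ = D/r = 8.03 / 0.137 = 58.6131

$58.61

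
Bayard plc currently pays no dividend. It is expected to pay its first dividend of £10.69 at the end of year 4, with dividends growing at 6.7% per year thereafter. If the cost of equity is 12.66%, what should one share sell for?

£125.44

Deferred-dividend DDM. At t=3 the remaining stream is a growing perpetuity with first payment D_4 = 10.69.
V_3 = D_4/(r−g) = 10.69/(0.1266−0.067) = 179.3624
P₀ = V_3/(1+r)^3 = 179.3624/(1+0.1266)^3 = 125.4360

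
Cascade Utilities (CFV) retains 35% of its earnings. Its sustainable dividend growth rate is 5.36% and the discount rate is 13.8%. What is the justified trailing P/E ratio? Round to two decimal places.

Payout ratio b = 1 − 0.35 = 0.65.
Justified trailing P/E = b(1+g)/(r−g) = 0.65×(1+0.0536)/(0.138−0.0536) = 8.1142

8.11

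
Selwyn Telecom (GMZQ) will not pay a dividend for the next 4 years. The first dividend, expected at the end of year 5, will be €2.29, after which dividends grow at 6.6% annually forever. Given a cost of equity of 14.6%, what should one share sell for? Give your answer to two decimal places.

Deferred-dividend DDM. At t=4 the remaining stream is a growing perpetuity with first payment D_5 = 2.29.
V_4 = D_5/(r−g) = 2.29/(0.146−0.066) = 28.6250
P₀ = V_4/(1+r)^4 = 28.6250/(1+0.146)^4 = 16.5961

€16.60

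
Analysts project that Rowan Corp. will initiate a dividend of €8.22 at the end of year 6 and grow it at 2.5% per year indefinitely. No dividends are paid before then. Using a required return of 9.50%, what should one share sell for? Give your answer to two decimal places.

€74.59

Deferred-dividend DDM. At t=5 the remaining stream is a growing perpetuity with first payment D_6 = 8.22.
V_5 = D_6/(r−g) = 8.22/(0.095−0.025) = 117.4286
P₀ = V_5/(1+r)^5 = 117.4286/(1+0.095)^5 = 74.5939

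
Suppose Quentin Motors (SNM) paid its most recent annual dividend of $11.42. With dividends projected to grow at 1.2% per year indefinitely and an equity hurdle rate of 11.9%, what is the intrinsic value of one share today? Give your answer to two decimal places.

$108.01

Gordon growth model: P₀ = D₁/(r − g). D₁ = 11.42 × (1 + 0.012) = 11.5570.
P₀ = 11.5570 / (0.119 − 0.012) = 11.5570 / 0.107 = 108.0097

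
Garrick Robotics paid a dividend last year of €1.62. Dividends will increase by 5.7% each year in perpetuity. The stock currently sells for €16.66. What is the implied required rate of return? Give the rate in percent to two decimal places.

Rearranging the constant-growth DDM: r = D₁/P₀ + g.
D₁ = 1.62 × (1 + 0.057) = 1.7123.
r = 1.7123 / 16.66 + 0.057 = 0.10278 + 0.057 = 0.15978

15.98%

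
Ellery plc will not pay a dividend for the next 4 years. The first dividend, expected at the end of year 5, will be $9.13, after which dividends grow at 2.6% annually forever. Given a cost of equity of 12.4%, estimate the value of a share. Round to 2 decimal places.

Deferred-dividend DDM. At t=4 the remaining stream is a growing perpetuity with first payment D_5 = 9.13.
V_4 = D_5/(r−g) = 9.13/(0.124−0.026) = 93.1633
P₀ = V_4/(1+r)^4 = 93.1633/(1+0.124)^4 = 58.3686

$58.37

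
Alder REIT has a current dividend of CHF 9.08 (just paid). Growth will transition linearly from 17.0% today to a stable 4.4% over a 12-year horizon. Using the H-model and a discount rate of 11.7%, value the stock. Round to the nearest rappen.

CHF 223.89

H-model: P₀ = D₀[(1+g_L) + H(g_S−g_L)]/(r−g_L), with H = 12/2 = 6.
P₀ = 9.08 × [(1+0.044) + 6×(0.17−0.044)] / (0.117−0.044)
   = 9.08 × 1.8000 / 0.073 = 223.8904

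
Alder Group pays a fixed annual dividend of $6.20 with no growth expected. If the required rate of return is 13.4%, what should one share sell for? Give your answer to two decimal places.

$46.27

Zero-growth DDM (perpetuity): P₀ = D/r = 6.20 / 0.134 = 46.2687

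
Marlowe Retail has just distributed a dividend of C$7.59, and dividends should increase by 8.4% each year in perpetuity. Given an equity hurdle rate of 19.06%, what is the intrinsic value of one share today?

Gordon growth model: P₀ = D₁/(r − g). D₁ = 7.59 × (1 + 0.084) = 8.2276.
P₀ = 8.2276 / (0.1906 − 0.084) = 8.2276 / 0.1066 = 77.1816

C$77.18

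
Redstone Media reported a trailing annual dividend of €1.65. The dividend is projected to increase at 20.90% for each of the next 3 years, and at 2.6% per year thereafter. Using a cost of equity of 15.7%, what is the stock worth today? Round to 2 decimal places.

€20.15

Two-stage DDM. Project D₁…D_3 at 0.209, terminal growth 0.026, discount at r = 0.157.
D_1 = 1.9949
D_2 = 2.4118
D_3 = 2.9158
Terminal value at t=3: TV = D_4/(r−g) = 2.9916/(0.157−0.026) = 22.8370
P₀ = 1.9949/(1+0.157)^1 + 2.4118/(1+0.157)^2 + 2.9158/(1+0.157)^3 + 22.8370/(1+0.157)^3 = 20.1532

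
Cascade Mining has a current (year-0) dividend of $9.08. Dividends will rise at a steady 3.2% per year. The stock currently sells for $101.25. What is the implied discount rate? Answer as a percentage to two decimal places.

Rearranging the constant-growth DDM: r = D₁/P₀ + g.
D₁ = 9.08 × (1 + 0.032) = 9.3706.
r = 9.3706 / 101.25 + 0.032 = 0.09255 + 0.032 = 0.12455

12.45%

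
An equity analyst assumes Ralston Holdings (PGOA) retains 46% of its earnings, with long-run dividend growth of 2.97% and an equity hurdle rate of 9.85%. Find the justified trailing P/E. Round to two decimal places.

8.08

Payout ratio b = 1 − 0.46 = 0.54.
Justified trailing P/E = b(1+g)/(r−g) = 0.54×(1+0.0297)/(0.0985−0.0297) = 8.0819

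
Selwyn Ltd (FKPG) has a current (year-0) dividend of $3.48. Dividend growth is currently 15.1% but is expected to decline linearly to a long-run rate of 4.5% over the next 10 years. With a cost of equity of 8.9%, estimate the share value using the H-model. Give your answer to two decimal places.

$124.57

H-model: P₀ = D₀[(1+g_L) + H(g_S−g_L)]/(r−g_L), with H = 10/2 = 5.
P₀ = 3.48 × [(1+0.045) + 5×(0.151−0.045)] / (0.089−0.045)
   = 3.48 × 1.5750 / 0.044 = 124.5682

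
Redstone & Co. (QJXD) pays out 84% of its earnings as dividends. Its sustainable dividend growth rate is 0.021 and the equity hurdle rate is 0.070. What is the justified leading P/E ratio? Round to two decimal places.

Justified leading P/E = b/(r−g) = 0.84/(0.07−0.021) = 17.1429

17.14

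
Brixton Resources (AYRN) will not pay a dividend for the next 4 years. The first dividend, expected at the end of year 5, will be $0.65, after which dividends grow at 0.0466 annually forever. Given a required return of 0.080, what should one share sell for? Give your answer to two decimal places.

$14.30

Deferred-dividend DDM. At t=4 the remaining stream is a growing perpetuity with first payment D_5 = 0.65.
V_4 = D_5/(r−g) = 0.65/(0.08−0.0466) = 19.4611
P₀ = V_4/(1+r)^4 = 19.4611/(1+0.08)^4 = 14.3045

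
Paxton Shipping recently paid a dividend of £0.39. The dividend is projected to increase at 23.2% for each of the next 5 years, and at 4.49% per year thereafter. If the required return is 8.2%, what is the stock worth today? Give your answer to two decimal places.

£23.95

Two-stage DDM. Project D₁…D_5 at 0.232, terminal growth 0.0449, discount at r = 0.082.
D_1 = 0.4805
D_2 = 0.5920
D_3 = 0.7293
D_4 = 0.8985
D_5 = 1.1069
Terminal value at t=5: TV = D_6/(r−g) = 1.1566/(0.082−0.0449) = 31.1759
P₀ = 0.4805/(1+0.082)^1 + 0.5920/(1+0.082)^2 + 0.7293/(1+0.082)^3 + 0.8985/(1+0.082)^4 + 1.1069/(1+0.082)^5 + 31.1759/(1+0.082)^5 = 23.9498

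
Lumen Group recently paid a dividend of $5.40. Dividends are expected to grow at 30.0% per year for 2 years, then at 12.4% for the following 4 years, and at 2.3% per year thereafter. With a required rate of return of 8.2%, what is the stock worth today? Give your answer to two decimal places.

$206.01

Three-stage DDM. Project D₁…D_6; terminal Gordon value at t=6 with g = 0.023; discount at r = 0.082.
D_1 = 7.0200
D_2 = 9.1260
D_3 = 10.2576
D_4 = 11.5296
D_5 = 12.9592
D_6 = 14.5662
TV_6 = 14.9012/(0.082−0.023) = 252.5628
P₀ = Σ Dₜ/(1+r)ᵗ + TV_6/(1+r)^6 = 206.0098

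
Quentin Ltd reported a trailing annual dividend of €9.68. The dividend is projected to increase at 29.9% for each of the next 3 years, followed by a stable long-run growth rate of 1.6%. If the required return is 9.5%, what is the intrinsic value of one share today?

€249.11

Two-stage DDM. Project D₁…D_3 at 0.299, terminal growth 0.016, discount at r = 0.095.
D_1 = 12.5743
D_2 = 16.3340
D_3 = 21.2179
Terminal value at t=3: TV = D_4/(r−g) = 21.5574/(0.095−0.016) = 272.8786
P₀ = 12.5743/(1+0.095)^1 + 16.3340/(1+0.095)^2 + 21.2179/(1+0.095)^3 + 272.8786/(1+0.095)^3 = 249.1059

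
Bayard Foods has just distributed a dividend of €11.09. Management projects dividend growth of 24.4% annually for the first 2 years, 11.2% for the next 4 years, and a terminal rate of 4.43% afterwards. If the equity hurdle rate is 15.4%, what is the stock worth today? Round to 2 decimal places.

€177.64

Three-stage DDM. Project D₁…D_6; terminal Gordon value at t=6 with g = 0.0443; discount at r = 0.154.
D_1 = 13.7960
D_2 = 17.1622
D_3 = 19.0843
D_4 = 21.2218
D_5 = 23.5986
D_6 = 26.2417
TV_6 = 27.4042/(0.154−0.0443) = 249.8102
P₀ = Σ Dₜ/(1+r)ᵗ + TV_6/(1+r)^6 = 177.6416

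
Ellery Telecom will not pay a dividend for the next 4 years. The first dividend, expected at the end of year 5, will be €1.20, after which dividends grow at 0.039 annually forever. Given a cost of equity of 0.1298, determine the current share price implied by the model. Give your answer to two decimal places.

Deferred-dividend DDM. At t=4 the remaining stream is a growing perpetuity with first payment D_5 = 1.20.
V_4 = D_5/(r−g) = 1.20/(0.1298−0.039) = 13.2159
P₀ = V_4/(1+r)^4 = 13.2159/(1+0.1298)^4 = 8.1113

€8.11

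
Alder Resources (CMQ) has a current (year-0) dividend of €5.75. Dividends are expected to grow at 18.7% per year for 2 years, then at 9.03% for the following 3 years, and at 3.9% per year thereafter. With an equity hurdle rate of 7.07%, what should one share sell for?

€280.01

Three-stage DDM. Project D₁…D_5; terminal Gordon value at t=5 with g = 0.039; discount at r = 0.0707.
D_1 = 6.8253
D_2 = 8.1016
D_3 = 8.8331
D_4 = 9.6308
D_5 = 10.5004
TV_5 = 10.9100/(0.0707−0.039) = 344.1625
P₀ = Σ Dₜ/(1+r)ᵗ + TV_5/(1+r)^5 = 280.0102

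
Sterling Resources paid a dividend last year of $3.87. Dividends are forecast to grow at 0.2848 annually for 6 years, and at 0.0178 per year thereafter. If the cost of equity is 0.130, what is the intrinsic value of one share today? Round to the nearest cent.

Two-stage DDM. Project D₁…D_6 at 0.2848, terminal growth 0.0178, discount at r = 0.13.
D_1 = 4.9722
D_2 = 6.3883
D_3 = 8.2076
D_4 = 10.5452
D_5 = 13.5484
D_6 = 17.4070
Terminal value at t=6: TV = D_7/(r−g) = 17.7169/(0.13−0.0178) = 157.9042
P₀ = 4.9722/(1+0.13)^1 + 6.3883/(1+0.13)^2 + 8.2076/(1+0.13)^3 + 10.5452/(1+0.13)^4 + 13.5484/(1+0.13)^5 + 17.4070/(1+0.13)^6 + 157.9042/(1+0.13)^6 = 113.1177

$113.12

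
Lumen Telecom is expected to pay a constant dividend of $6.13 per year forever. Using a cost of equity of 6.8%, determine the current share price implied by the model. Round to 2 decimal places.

Zero-growth DDM (perpetuity): P₀ = D/r = 6.13 / 0.068 = 90.1471

$90.15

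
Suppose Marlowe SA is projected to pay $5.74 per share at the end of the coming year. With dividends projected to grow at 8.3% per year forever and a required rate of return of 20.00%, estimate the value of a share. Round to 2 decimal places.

$49.06

Gordon growth model: P₀ = D₁/(r − g), with D₁ = 5.74 given directly.
P₀ = 5.7400 / (0.2 − 0.083) = 5.7400 / 0.117 = 49.0598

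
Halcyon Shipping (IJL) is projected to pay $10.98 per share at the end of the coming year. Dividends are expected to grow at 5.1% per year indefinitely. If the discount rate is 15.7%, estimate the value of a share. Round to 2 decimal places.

$103.58

Gordon growth model: P₀ = D₁/(r − g), with D₁ = 10.98 given directly.
P₀ = 10.9800 / (0.157 − 0.051) = 10.9800 / 0.106 = 103.5849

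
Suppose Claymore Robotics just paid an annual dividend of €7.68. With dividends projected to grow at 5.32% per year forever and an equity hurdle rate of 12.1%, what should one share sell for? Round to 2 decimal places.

€119.30

Gordon growth model: P₀ = D₁/(r − g). D₁ = 7.68 × (1 + 0.0532) = 8.0886.
P₀ = 8.0886 / (0.121 − 0.0532) = 8.0886 / 0.0678 = 119.3005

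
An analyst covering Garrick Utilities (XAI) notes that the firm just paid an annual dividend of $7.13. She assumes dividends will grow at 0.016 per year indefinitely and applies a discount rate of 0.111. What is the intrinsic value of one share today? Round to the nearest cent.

$76.25

Gordon growth model: P₀ = D₁/(r − g). D₁ = 7.13 × (1 + 0.016) = 7.2441.
P₀ = 7.2441 / (0.111 − 0.016) = 7.2441 / 0.095 = 76.2535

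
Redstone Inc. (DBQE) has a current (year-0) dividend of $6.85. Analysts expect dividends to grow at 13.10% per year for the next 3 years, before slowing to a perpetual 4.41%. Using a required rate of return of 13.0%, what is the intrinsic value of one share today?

$104.07

Two-stage DDM. Project D₁…D_3 at 0.131, terminal growth 0.0441, discount at r = 0.13.
D_1 = 7.7473
D_2 = 8.7623
D_3 = 9.9101
Terminal value at t=3: TV = D_4/(r−g) = 10.3471/(0.13−0.0441) = 120.4557
P₀ = 7.7473/(1+0.13)^1 + 8.7623/(1+0.13)^2 + 9.9101/(1+0.13)^3 + 120.4557/(1+0.13)^3 = 104.0682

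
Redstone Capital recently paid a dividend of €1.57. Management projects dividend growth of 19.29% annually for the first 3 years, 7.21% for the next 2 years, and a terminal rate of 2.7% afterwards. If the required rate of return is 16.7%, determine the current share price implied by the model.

Three-stage DDM. Project D₁…D_5; terminal Gordon value at t=5 with g = 0.027; discount at r = 0.167.
D_1 = 1.8729
D_2 = 2.2341
D_3 = 2.6651
D_4 = 2.8572
D_5 = 3.0632
TV_5 = 3.1460/(0.167−0.027) = 22.4711
P₀ = Σ Dₜ/(1+r)ᵗ + TV_5/(1+r)^5 = 18.2597

€18.26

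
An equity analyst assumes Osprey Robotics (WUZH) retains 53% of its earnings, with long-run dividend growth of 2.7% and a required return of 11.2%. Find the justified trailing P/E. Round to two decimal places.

5.68

Payout ratio b = 1 − 0.53 = 0.47.
Justified trailing P/E = b(1+g)/(r−g) = 0.47×(1+0.027)/(0.112−0.027) = 5.6787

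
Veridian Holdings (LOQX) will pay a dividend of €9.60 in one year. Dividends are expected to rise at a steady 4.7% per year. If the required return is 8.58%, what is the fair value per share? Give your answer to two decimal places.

€247.42

Gordon growth model: P₀ = D₁/(r − g), with D₁ = 9.60 given directly.
P₀ = 9.6000 / (0.0858 − 0.047) = 9.6000 / 0.0388 = 247.4227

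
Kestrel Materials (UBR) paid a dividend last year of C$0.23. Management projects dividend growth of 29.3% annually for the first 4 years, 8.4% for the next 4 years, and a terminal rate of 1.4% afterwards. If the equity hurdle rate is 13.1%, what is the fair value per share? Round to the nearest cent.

C$5.59

Three-stage DDM. Project D₁…D_8; terminal Gordon value at t=8 with g = 0.014; discount at r = 0.131.
D_1 = 0.2974
D_2 = 0.3845
D_3 = 0.4972
D_4 = 0.6429
D_5 = 0.6969
D_6 = 0.7554
D_7 = 0.8189
D_8 = 0.8876
TV_8 = 0.9001/(0.131−0.014) = 7.6929
P₀ = Σ Dₜ/(1+r)ᵗ + TV_8/(1+r)^8 = 5.5884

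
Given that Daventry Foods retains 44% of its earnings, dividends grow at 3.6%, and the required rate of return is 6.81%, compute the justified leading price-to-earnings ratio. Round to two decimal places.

Payout ratio b = 1 − 0.44 = 0.56.
Justified leading P/E = b/(r−g) = 0.56/(0.0681−0.036) = 17.4455

17.45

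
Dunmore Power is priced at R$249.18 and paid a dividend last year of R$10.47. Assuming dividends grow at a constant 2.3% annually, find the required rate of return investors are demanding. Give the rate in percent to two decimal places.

Rearranging the constant-growth DDM: r = D₁/P₀ + g.
D₁ = 10.47 × (1 + 0.023) = 10.7108.
r = 10.7108 / 249.18 + 0.023 = 0.04298 + 0.023 = 0.06598

6.60%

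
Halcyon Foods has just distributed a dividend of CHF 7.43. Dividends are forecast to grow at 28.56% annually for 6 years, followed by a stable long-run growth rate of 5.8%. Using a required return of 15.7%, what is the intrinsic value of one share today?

CHF 214.96

Two-stage DDM. Project D₁…D_6 at 0.2856, terminal growth 0.058, discount at r = 0.157.
D_1 = 9.5520
D_2 = 12.2801
D_3 = 15.7872
D_4 = 20.2961
D_5 = 26.0926
D_6 = 33.5447
Terminal value at t=6: TV = D_7/(r−g) = 35.4903/(0.157−0.058) = 358.4879
P₀ = 9.5520/(1+0.157)^1 + 12.2801/(1+0.157)^2 + 15.7872/(1+0.157)^3 + 20.2961/(1+0.157)^4 + 26.0926/(1+0.157)^5 + 33.5447/(1+0.157)^6 + 358.4879/(1+0.157)^6 = 214.9597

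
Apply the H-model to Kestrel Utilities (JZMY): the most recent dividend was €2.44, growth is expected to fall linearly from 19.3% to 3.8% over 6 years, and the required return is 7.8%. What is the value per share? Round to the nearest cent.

H-model: P₀ = D₀[(1+g_L) + H(g_S−g_L)]/(r−g_L), with H = 6/2 = 3.
P₀ = 2.44 × [(1+0.038) + 3×(0.193−0.038)] / (0.078−0.038)
   = 2.44 × 1.5030 / 0.04 = 91.6830

€91.68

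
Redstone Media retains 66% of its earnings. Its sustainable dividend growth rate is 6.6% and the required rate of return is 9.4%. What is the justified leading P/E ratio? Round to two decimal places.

Payout ratio b = 1 − 0.66 = 0.34.
Justified leading P/E = b/(r−g) = 0.34/(0.094−0.066) = 12.1429

12.14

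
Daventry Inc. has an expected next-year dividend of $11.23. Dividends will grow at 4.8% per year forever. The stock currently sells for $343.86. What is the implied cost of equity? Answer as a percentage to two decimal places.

8.07%

Rearranging the constant-growth DDM: r = D₁/P₀ + g.
r = 11.2300 / 343.86 + 0.048 = 0.03266 + 0.048 = 0.08066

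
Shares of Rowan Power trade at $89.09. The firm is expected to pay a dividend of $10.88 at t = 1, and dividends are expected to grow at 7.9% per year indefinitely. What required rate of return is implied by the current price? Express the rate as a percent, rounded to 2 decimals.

20.11%

Rearranging the constant-growth DDM: r = D₁/P₀ + g.
r = 10.8800 / 89.09 + 0.079 = 0.12212 + 0.079 = 0.20112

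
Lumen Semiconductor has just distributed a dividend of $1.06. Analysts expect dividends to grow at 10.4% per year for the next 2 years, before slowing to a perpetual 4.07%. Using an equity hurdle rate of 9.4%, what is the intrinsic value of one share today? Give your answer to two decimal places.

Two-stage DDM. Project D₁…D_2 at 0.104, terminal growth 0.0407, discount at r = 0.094.
D_1 = 1.1702
D_2 = 1.2919
Terminal value at t=2: TV = D_3/(r−g) = 1.3445/(0.094−0.0407) = 25.2256
P₀ = 1.1702/(1+0.094)^1 + 1.2919/(1+0.094)^2 + 25.2256/(1+0.094)^2 = 23.2261

$23.23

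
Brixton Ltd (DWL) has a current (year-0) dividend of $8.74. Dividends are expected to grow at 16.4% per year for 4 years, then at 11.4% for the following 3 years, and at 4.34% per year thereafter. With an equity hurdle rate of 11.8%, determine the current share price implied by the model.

$211.40

Three-stage DDM. Project D₁…D_7; terminal Gordon value at t=7 with g = 0.0434; discount at r = 0.118.
D_1 = 10.1734
D_2 = 11.8418
D_3 = 13.7838
D_4 = 16.0444
D_5 = 17.8735
D_6 = 19.9110
D_7 = 22.1809
TV_7 = 23.1435/(0.118−0.0434) = 310.2351
P₀ = Σ Dₜ/(1+r)ᵗ + TV_7/(1+r)^7 = 211.3975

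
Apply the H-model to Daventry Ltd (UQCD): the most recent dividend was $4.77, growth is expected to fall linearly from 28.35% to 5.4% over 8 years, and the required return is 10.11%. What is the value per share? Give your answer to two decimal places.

H-model: P₀ = D₀[(1+g_L) + H(g_S−g_L)]/(r−g_L), with H = 8/2 = 4.
P₀ = 4.77 × [(1+0.054) + 4×(0.2835−0.054)] / (0.1011−0.054)
   = 4.77 × 1.9720 / 0.0471 = 199.7121

$199.71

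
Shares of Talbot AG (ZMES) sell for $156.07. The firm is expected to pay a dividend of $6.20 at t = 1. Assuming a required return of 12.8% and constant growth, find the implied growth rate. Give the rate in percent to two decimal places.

From P₀ = D₁/(r − g), the implied growth is g = r − D₁/P₀.
g = 0.128 − 6.20/156.07 = 0.128 − 0.03973 = 0.08827

8.83%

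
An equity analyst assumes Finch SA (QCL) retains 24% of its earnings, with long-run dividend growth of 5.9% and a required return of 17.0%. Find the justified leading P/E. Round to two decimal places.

6.85

Payout ratio b = 1 − 0.24 = 0.76.
Justified leading P/E = b/(r−g) = 0.76/(0.17−0.059) = 6.8468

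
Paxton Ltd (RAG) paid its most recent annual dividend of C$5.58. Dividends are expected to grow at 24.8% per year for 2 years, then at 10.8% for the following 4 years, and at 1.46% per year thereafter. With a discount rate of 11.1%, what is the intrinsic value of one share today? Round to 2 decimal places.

C$114.59

Three-stage DDM. Project D₁…D_6; terminal Gordon value at t=6 with g = 0.0146; discount at r = 0.111.
D_1 = 6.9638
D_2 = 8.6909
D_3 = 9.6295
D_4 = 10.6695
D_5 = 11.8218
D_6 = 13.0985
TV_6 = 13.2898/(0.111−0.0146) = 137.8606
P₀ = Σ Dₜ/(1+r)ᵗ + TV_6/(1+r)^6 = 114.5923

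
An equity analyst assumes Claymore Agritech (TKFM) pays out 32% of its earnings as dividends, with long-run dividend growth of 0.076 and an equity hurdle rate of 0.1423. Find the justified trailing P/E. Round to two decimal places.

5.19

Justified trailing P/E = b(1+g)/(r−g) = 0.32×(1+0.076)/(0.1423−0.076) = 5.1934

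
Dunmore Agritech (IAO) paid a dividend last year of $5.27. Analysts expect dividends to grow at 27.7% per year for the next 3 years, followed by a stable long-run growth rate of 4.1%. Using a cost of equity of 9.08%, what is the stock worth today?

$198.60

Two-stage DDM. Project D₁…D_3 at 0.277, terminal growth 0.041, discount at r = 0.0908.
D_1 = 6.7298
D_2 = 8.5939
D_3 = 10.9745
Terminal value at t=3: TV = D_4/(r−g) = 11.4244/(0.0908−0.041) = 229.4060
P₀ = 6.7298/(1+0.0908)^1 + 8.5939/(1+0.0908)^2 + 10.9745/(1+0.0908)^3 + 229.4060/(1+0.0908)^3 = 198.6020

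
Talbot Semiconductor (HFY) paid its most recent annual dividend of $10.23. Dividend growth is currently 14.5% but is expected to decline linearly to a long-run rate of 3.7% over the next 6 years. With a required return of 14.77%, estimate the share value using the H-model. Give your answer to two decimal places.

H-model: P₀ = D₀[(1+g_L) + H(g_S−g_L)]/(r−g_L), with H = 6/2 = 3.
P₀ = 10.23 × [(1+0.037) + 3×(0.145−0.037)] / (0.1477−0.037)
   = 10.23 × 1.3610 / 0.1107 = 125.7726

$125.77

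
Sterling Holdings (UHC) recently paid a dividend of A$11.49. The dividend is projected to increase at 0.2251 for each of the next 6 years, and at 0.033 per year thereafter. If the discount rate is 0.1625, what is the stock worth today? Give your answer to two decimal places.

A$208.72

Two-stage DDM. Project D₁…D_6 at 0.2251, terminal growth 0.033, discount at r = 0.1625.
D_1 = 14.0764
D_2 = 17.2450
D_3 = 21.1268
D_4 = 25.8825
D_5 = 31.7086
D_6 = 38.8463
Terminal value at t=6: TV = D_7/(r−g) = 40.1282/(0.1625−0.033) = 309.8702
P₀ = 14.0764/(1+0.1625)^1 + 17.2450/(1+0.1625)^2 + 21.1268/(1+0.1625)^3 + 25.8825/(1+0.1625)^4 + 31.7086/(1+0.1625)^5 + 38.8463/(1+0.1625)^6 + 309.8702/(1+0.1625)^6 = 208.7159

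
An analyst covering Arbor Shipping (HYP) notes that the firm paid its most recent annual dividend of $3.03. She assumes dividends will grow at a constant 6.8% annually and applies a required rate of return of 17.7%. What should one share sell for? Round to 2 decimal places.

$29.69

Gordon growth model: P₀ = D₁/(r − g). D₁ = 3.03 × (1 + 0.068) = 3.2360.
P₀ = 3.2360 / (0.177 − 0.068) = 3.2360 / 0.109 = 29.6884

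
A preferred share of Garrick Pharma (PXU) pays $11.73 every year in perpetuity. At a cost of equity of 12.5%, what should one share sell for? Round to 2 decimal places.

Zero-growth DDM (perpetuity): P₀ = D/r = 11.73 / 0.125 = 93.8400

$93.84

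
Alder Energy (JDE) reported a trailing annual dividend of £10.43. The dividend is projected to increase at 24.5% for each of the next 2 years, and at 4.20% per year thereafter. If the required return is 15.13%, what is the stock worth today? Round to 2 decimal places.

Two-stage DDM. Project D₁…D_2 at 0.245, terminal growth 0.042, discount at r = 0.1513.
D_1 = 12.9854
D_2 = 16.1668
Terminal value at t=2: TV = D_3/(r−g) = 16.8458/(0.1513−0.042) = 154.1241
P₀ = 12.9854/(1+0.1513)^1 + 16.1668/(1+0.1513)^2 + 154.1241/(1+0.1513)^2 = 139.7526

£139.75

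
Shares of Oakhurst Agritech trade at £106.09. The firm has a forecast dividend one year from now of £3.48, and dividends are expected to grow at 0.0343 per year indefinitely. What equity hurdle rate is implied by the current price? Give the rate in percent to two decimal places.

Rearranging the constant-growth DDM: r = D₁/P₀ + g.
r = 3.4800 / 106.09 + 0.0343 = 0.03280 + 0.0343 = 0.06710

6.71%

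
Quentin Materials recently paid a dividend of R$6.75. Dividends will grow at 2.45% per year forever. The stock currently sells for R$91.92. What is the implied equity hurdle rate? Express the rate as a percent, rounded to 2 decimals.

9.97%

Rearranging the constant-growth DDM: r = D₁/P₀ + g.
D₁ = 6.75 × (1 + 0.0245) = 6.9154.
r = 6.9154 / 91.92 + 0.0245 = 0.07523 + 0.0245 = 0.09973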